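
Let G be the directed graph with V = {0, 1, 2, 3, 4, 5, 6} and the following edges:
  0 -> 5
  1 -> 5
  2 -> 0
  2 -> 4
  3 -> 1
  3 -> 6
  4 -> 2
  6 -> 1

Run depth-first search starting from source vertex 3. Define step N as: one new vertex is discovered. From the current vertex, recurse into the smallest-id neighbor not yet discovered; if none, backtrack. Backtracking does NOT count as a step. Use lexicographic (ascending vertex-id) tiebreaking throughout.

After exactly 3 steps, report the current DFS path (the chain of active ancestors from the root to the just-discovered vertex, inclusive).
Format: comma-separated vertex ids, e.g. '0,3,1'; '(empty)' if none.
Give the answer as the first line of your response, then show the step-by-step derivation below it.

3,1,5

step 1: discover 3; path=3; order=3
step 2: discover 1; path=3>1; order=3,1
step 3: discover 5; path=3>1>5; order=3,1,5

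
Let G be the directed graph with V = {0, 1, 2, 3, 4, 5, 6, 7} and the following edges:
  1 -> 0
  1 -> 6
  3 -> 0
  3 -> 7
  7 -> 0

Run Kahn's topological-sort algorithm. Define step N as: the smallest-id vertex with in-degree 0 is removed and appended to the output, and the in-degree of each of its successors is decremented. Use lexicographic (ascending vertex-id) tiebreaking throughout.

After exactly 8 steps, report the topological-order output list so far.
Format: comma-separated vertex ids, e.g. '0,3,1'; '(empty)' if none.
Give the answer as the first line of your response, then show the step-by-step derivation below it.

1,2,3,4,5,6,7,0

step 1: output 1; order=[1]; indeg=(2,0,0,0,0,0,0,1)
step 2: output 2; order=[1,2]; indeg=(2,0,0,0,0,0,0,1)
step 3: output 3; order=[1,2,3]; indeg=(1,0,0,0,0,0,0,0)
step 4: output 4; order=[1,2,3,4]; indeg=(1,0,0,0,0,0,0,0)
step 5: output 5; order=[1,2,3,4,5]; indeg=(1,0,0,0,0,0,0,0)
step 6: output 6; order=[1,2,3,4,5,6]; indeg=(1,0,0,0,0,0,0,0)
step 7: output 7; order=[1,2,3,4,5,6,7]; indeg=(0,0,0,0,0,0,0,0)
step 8: output 0; order=[1,2,3,4,5,6,7,0]; indeg=(0,0,0,0,0,0,0,0)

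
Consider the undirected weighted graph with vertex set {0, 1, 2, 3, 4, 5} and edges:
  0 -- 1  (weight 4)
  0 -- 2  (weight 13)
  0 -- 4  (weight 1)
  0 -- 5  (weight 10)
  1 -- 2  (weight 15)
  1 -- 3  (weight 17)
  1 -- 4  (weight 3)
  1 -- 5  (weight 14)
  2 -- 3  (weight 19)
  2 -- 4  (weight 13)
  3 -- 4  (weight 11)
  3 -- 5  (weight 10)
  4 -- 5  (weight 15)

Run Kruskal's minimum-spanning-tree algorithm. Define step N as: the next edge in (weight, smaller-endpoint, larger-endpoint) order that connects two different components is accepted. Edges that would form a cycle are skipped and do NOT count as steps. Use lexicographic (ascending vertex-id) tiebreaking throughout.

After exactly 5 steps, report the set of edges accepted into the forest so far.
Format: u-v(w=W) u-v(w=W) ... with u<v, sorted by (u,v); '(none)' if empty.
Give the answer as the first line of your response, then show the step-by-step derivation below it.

0-2(w=13) 0-4(w=1) 0-5(w=10) 1-4(w=3) 3-5(w=10)

step 1: add edge 0-4 (w=1); MST = {0-4(w=1)}
step 2: add edge 1-4 (w=3); MST = {0-4(w=1) 1-4(w=3)}
step 3: add edge 0-5 (w=10); MST = {0-4(w=1) 0-5(w=10) 1-4(w=3)}
step 4: add edge 3-5 (w=10); MST = {0-4(w=1) 0-5(w=10) 1-4(w=3) 3-5(w=10)}
step 5: add edge 0-2 (w=13); MST = {0-2(w=13) 0-4(w=1) 0-5(w=10) 1-4(w=3) 3-5(w=10)}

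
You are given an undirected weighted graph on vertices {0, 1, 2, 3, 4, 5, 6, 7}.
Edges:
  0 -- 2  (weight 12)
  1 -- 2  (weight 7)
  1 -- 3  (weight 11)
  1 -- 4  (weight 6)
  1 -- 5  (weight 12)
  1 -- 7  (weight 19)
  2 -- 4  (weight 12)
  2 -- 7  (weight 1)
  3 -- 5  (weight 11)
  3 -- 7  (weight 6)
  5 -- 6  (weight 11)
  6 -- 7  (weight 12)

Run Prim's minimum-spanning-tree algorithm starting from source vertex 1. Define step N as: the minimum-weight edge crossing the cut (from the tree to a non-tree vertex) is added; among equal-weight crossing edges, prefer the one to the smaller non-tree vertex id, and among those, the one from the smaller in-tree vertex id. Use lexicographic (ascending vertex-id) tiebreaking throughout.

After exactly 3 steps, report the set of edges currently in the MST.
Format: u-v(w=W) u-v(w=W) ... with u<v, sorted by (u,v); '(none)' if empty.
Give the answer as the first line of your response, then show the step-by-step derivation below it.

1-2(w=7) 1-4(w=6) 2-7(w=1)

step 1: add edge 1-4 (w=6); MST = {1-4(w=6)}
step 2: add edge 1-2 (w=7); MST = {1-2(w=7) 1-4(w=6)}
step 3: add edge 2-7 (w=1); MST = {1-2(w=7) 1-4(w=6) 2-7(w=1)}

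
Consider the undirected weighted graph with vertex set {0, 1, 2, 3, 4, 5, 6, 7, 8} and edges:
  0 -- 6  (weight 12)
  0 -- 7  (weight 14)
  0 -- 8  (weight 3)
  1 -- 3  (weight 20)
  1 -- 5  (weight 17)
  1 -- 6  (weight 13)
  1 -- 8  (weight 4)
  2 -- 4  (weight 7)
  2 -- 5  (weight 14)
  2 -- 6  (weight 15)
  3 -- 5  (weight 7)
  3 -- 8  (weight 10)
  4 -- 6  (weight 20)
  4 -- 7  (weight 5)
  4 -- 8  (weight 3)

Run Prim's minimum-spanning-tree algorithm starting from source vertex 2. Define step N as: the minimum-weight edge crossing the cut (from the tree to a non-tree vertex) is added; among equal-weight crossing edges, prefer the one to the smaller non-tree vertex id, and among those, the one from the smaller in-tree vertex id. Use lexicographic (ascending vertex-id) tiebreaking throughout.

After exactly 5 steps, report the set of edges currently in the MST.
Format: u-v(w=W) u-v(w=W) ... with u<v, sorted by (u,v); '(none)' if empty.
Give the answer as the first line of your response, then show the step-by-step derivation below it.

0-8(w=3) 1-8(w=4) 2-4(w=7) 4-7(w=5) 4-8(w=3)

step 1: add edge 2-4 (w=7); MST = {2-4(w=7)}
step 2: add edge 4-8 (w=3); MST = {2-4(w=7) 4-8(w=3)}
step 3: add edge 0-8 (w=3); MST = {0-8(w=3) 2-4(w=7) 4-8(w=3)}
step 4: add edge 1-8 (w=4); MST = {0-8(w=3) 1-8(w=4) 2-4(w=7) 4-8(w=3)}
step 5: add edge 4-7 (w=5); MST = {0-8(w=3) 1-8(w=4) 2-4(w=7) 4-7(w=5) 4-8(w=3)}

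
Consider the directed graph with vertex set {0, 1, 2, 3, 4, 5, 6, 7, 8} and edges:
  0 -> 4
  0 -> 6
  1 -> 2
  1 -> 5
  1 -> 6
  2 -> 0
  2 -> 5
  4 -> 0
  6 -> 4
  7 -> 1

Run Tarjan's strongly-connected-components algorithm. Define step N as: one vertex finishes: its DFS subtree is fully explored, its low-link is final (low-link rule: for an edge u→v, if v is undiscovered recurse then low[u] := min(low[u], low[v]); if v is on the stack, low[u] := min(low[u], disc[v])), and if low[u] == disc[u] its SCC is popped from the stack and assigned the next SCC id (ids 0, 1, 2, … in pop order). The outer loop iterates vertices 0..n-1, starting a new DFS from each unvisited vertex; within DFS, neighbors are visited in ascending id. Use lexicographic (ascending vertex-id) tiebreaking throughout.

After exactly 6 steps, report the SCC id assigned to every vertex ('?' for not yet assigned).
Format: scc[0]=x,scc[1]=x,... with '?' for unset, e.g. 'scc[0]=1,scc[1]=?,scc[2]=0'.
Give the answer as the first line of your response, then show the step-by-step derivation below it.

scc[0]=0,scc[1]=3,scc[2]=2,scc[3]=?,scc[4]=0,scc[5]=1,scc[6]=0,scc[7]=?,scc[8]=?

step 1: low=(low[0]=0,low[1]=?,low[2]=?,low[3]=?,low[4]=0,low[5]=?,low[6]=?,low[7]=?,low[8]=?); scc=(scc[0]=?,scc[1]=?,scc[2]=?,scc[3]=?,scc[4]=?,scc[5]=?,scc[6]=?,scc[7]=?,scc[8]=?)
step 2: low=(low[0]=0,low[1]=?,low[2]=?,low[3]=?,low[4]=0,low[5]=?,low[6]=1,low[7]=?,low[8]=?); scc=(scc[0]=?,scc[1]=?,scc[2]=?,scc[3]=?,scc[4]=?,scc[5]=?,scc[6]=?,scc[7]=?,scc[8]=?)
step 3: low=(low[0]=0,low[1]=?,low[2]=?,low[3]=?,low[4]=0,low[5]=?,low[6]=1,low[7]=?,low[8]=?); scc=(scc[0]=0,scc[1]=?,scc[2]=?,scc[3]=?,scc[4]=0,scc[5]=?,scc[6]=0,scc[7]=?,scc[8]=?)
step 4: low=(low[0]=0,low[1]=3,low[2]=4,low[3]=?,low[4]=0,low[5]=5,low[6]=1,low[7]=?,low[8]=?); scc=(scc[0]=0,scc[1]=?,scc[2]=?,scc[3]=?,scc[4]=0,scc[5]=1,scc[6]=0,scc[7]=?,scc[8]=?)
step 5: low=(low[0]=0,low[1]=3,low[2]=4,low[3]=?,low[4]=0,low[5]=5,low[6]=1,low[7]=?,low[8]=?); scc=(scc[0]=0,scc[1]=?,scc[2]=2,scc[3]=?,scc[4]=0,scc[5]=1,scc[6]=0,scc[7]=?,scc[8]=?)
step 6: low=(low[0]=0,low[1]=3,low[2]=4,low[3]=?,low[4]=0,low[5]=5,low[6]=1,low[7]=?,low[8]=?); scc=(scc[0]=0,scc[1]=3,scc[2]=2,scc[3]=?,scc[4]=0,scc[5]=1,scc[6]=0,scc[7]=?,scc[8]=?)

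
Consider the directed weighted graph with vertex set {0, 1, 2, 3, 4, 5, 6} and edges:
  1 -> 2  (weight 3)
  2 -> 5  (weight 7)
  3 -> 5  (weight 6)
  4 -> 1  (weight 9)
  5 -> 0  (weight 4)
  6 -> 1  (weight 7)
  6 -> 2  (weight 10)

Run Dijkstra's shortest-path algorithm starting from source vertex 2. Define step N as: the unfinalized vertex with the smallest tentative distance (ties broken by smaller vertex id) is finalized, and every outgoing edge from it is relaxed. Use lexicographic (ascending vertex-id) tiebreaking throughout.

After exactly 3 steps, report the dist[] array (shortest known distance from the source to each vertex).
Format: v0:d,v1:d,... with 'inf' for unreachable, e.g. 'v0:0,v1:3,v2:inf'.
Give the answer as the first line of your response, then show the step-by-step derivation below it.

v0:11,v1:inf,v2:0,v3:inf,v4:inf,v5:7,v6:inf

step 1: dist = v0:inf,v1:inf,v2:0,v3:inf,v4:inf,v5:7,v6:inf
step 2: dist = v0:11,v1:inf,v2:0,v3:inf,v4:inf,v5:7,v6:inf
step 3: dist = v0:11,v1:inf,v2:0,v3:inf,v4:inf,v5:7,v6:inf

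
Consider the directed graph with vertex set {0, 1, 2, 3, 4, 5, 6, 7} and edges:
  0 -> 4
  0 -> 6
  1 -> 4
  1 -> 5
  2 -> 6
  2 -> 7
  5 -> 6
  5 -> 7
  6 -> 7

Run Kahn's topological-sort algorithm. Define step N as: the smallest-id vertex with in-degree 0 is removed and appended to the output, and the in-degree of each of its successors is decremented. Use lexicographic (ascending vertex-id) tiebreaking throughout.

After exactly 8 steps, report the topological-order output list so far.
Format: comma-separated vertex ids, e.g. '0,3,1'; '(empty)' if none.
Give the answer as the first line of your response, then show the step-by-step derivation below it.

0,1,2,3,4,5,6,7

step 1: output 0; order=[0]; indeg=(0,0,0,0,1,1,2,3)
step 2: output 1; order=[0,1]; indeg=(0,0,0,0,0,0,2,3)
step 3: output 2; order=[0,1,2]; indeg=(0,0,0,0,0,0,1,2)
step 4: output 3; order=[0,1,2,3]; indeg=(0,0,0,0,0,0,1,2)
step 5: output 4; order=[0,1,2,3,4]; indeg=(0,0,0,0,0,0,1,2)
step 6: output 5; order=[0,1,2,3,4,5]; indeg=(0,0,0,0,0,0,0,1)
step 7: output 6; order=[0,1,2,3,4,5,6]; indeg=(0,0,0,0,0,0,0,0)
step 8: output 7; order=[0,1,2,3,4,5,6,7]; indeg=(0,0,0,0,0,0,0,0)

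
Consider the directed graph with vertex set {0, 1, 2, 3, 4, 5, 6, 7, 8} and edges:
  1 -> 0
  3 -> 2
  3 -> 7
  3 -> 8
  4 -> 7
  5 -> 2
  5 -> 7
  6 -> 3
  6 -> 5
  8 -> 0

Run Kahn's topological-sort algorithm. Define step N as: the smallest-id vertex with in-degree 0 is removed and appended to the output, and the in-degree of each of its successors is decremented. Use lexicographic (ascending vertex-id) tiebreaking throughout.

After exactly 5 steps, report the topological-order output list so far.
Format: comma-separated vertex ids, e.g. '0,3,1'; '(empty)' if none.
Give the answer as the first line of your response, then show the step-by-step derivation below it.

1,4,6,3,5

step 1: output 1; order=[1]; indeg=(1,0,2,1,0,1,0,3,1)
step 2: output 4; order=[1,4]; indeg=(1,0,2,1,0,1,0,2,1)
step 3: output 6; order=[1,4,6]; indeg=(1,0,2,0,0,0,0,2,1)
step 4: output 3; order=[1,4,6,3]; indeg=(1,0,1,0,0,0,0,1,0)
step 5: output 5; order=[1,4,6,3,5]; indeg=(1,0,0,0,0,0,0,0,0)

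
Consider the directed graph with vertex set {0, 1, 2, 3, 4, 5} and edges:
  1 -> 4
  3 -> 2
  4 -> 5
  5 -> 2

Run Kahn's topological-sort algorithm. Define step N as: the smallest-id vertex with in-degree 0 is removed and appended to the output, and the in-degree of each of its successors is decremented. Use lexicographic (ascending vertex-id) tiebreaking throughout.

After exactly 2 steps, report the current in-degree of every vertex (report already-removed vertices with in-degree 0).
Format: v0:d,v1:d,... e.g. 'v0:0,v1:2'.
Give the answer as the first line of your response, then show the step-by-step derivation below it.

v0:0,v1:0,v2:2,v3:0,v4:0,v5:1

step 1: output 0; order=[0]; indeg=(0,0,2,0,1,1)
step 2: output 1; order=[0,1]; indeg=(0,0,2,0,0,1)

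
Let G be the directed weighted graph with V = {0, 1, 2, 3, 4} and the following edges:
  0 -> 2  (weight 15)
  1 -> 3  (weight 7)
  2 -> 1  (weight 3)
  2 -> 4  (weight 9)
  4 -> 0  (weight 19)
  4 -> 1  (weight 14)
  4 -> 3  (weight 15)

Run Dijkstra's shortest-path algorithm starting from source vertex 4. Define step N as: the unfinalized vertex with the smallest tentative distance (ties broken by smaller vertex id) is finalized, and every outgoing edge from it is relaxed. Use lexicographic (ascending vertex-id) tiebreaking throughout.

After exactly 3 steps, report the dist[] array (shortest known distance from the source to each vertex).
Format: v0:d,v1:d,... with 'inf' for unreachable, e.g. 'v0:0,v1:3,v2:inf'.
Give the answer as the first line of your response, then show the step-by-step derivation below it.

v0:19,v1:14,v2:inf,v3:15,v4:0

step 1: dist = v0:19,v1:14,v2:inf,v3:15,v4:0
step 2: dist = v0:19,v1:14,v2:inf,v3:15,v4:0
step 3: dist = v0:19,v1:14,v2:inf,v3:15,v4:0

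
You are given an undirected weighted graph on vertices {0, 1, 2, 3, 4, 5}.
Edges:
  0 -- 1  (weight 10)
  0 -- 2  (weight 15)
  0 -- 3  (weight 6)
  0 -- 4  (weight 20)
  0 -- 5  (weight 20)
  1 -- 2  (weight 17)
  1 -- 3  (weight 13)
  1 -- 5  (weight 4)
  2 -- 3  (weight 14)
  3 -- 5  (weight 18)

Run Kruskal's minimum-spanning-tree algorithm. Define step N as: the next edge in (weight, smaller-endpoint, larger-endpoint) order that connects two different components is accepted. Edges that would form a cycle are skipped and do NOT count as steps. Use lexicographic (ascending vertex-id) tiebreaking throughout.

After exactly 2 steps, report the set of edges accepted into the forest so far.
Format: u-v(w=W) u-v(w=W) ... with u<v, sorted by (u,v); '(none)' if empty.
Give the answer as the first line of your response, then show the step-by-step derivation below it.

0-3(w=6) 1-5(w=4)

step 1: add edge 1-5 (w=4); MST = {1-5(w=4)}
step 2: add edge 0-3 (w=6); MST = {0-3(w=6) 1-5(w=4)}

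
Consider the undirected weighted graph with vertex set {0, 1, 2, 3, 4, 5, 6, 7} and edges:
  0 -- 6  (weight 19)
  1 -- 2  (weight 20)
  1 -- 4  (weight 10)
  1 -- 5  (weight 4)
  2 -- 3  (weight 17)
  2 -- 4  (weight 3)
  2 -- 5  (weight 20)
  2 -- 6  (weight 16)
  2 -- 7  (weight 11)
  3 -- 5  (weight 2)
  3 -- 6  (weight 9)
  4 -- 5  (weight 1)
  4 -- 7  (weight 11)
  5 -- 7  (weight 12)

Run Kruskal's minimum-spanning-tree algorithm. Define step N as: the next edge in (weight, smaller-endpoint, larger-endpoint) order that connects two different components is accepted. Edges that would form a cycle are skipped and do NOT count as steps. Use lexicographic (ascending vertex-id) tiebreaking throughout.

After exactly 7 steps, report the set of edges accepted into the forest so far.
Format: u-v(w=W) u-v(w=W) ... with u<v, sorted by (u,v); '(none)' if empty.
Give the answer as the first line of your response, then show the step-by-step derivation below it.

0-6(w=19) 1-5(w=4) 2-4(w=3) 2-7(w=11) 3-5(w=2) 3-6(w=9) 4-5(w=1)

step 1: add edge 4-5 (w=1); MST = {4-5(w=1)}
step 2: add edge 3-5 (w=2); MST = {3-5(w=2) 4-5(w=1)}
step 3: add edge 2-4 (w=3); MST = {2-4(w=3) 3-5(w=2) 4-5(w=1)}
step 4: add edge 1-5 (w=4); MST = {1-5(w=4) 2-4(w=3) 3-5(w=2) 4-5(w=1)}
step 5: add edge 3-6 (w=9); MST = {1-5(w=4) 2-4(w=3) 3-5(w=2) 3-6(w=9) 4-5(w=1)}
step 6: add edge 2-7 (w=11); MST = {1-5(w=4) 2-4(w=3) 2-7(w=11) 3-5(w=2) 3-6(w=9) 4-5(w=1)}
step 7: add edge 0-6 (w=19); MST = {0-6(w=19) 1-5(w=4) 2-4(w=3) 2-7(w=11) 3-5(w=2) 3-6(w=9) 4-5(w=1)}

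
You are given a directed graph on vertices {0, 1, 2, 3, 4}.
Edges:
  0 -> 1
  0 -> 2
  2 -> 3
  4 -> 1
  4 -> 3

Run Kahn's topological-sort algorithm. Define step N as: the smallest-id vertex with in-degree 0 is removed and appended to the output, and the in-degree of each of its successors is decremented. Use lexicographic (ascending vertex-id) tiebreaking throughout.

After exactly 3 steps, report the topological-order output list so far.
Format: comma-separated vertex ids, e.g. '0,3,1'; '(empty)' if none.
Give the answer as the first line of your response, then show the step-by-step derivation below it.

0,2,4

step 1: output 0; order=[0]; indeg=(0,1,0,2,0)
step 2: output 2; order=[0,2]; indeg=(0,1,0,1,0)
step 3: output 4; order=[0,2,4]; indeg=(0,0,0,0,0)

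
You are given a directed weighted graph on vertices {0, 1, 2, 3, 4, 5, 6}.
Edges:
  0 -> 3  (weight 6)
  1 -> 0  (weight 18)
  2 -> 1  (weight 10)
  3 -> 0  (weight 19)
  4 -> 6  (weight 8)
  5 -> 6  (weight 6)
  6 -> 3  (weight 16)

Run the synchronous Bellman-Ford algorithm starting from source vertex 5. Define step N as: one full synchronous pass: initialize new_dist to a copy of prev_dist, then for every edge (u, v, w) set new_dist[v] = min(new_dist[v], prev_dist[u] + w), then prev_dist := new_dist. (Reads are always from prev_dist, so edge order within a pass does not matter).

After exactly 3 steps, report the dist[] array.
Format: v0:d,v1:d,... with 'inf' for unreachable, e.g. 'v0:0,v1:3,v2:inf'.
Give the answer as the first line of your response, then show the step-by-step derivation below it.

v0:41,v1:inf,v2:inf,v3:22,v4:inf,v5:0,v6:6

step 1: dist = v0:inf,v1:inf,v2:inf,v3:inf,v4:inf,v5:0,v6:6
step 2: dist = v0:inf,v1:inf,v2:inf,v3:22,v4:inf,v5:0,v6:6
step 3: dist = v0:41,v1:inf,v2:inf,v3:22,v4:inf,v5:0,v6:6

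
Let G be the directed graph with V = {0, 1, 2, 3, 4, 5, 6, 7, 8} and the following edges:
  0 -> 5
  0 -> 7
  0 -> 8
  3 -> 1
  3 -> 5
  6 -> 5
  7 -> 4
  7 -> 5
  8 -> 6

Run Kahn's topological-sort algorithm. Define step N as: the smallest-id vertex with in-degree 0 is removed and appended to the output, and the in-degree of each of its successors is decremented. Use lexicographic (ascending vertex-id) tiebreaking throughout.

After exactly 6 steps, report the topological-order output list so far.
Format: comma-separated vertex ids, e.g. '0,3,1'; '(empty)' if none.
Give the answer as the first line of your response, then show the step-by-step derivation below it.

0,2,3,1,7,4

step 1: output 0; order=[0]; indeg=(0,1,0,0,1,3,1,0,0)
step 2: output 2; order=[0,2]; indeg=(0,1,0,0,1,3,1,0,0)
step 3: output 3; order=[0,2,3]; indeg=(0,0,0,0,1,2,1,0,0)
step 4: output 1; order=[0,2,3,1]; indeg=(0,0,0,0,1,2,1,0,0)
step 5: output 7; order=[0,2,3,1,7]; indeg=(0,0,0,0,0,1,1,0,0)
step 6: output 4; order=[0,2,3,1,7,4]; indeg=(0,0,0,0,0,1,1,0,0)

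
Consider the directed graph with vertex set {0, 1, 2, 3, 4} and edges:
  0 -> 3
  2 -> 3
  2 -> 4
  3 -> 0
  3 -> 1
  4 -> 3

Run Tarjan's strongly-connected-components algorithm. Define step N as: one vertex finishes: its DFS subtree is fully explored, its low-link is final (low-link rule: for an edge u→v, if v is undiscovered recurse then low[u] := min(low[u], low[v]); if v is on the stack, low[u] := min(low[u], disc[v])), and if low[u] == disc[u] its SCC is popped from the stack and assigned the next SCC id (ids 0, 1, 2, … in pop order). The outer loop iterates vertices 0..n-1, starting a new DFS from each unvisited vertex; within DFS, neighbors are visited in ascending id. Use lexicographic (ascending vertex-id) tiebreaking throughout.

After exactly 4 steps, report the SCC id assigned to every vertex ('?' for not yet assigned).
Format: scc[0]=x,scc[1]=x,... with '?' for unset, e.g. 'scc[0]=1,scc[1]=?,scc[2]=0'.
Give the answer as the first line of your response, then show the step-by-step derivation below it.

scc[0]=1,scc[1]=0,scc[2]=?,scc[3]=1,scc[4]=2

step 1: low=(low[0]=0,low[1]=2,low[2]=?,low[3]=0,low[4]=?); scc=(scc[0]=?,scc[1]=0,scc[2]=?,scc[3]=?,scc[4]=?)
step 2: low=(low[0]=0,low[1]=2,low[2]=?,low[3]=0,low[4]=?); scc=(scc[0]=?,scc[1]=0,scc[2]=?,scc[3]=?,scc[4]=?)
step 3: low=(low[0]=0,low[1]=2,low[2]=?,low[3]=0,low[4]=?); scc=(scc[0]=1,scc[1]=0,scc[2]=?,scc[3]=1,scc[4]=?)
step 4: low=(low[0]=0,low[1]=2,low[2]=3,low[3]=0,low[4]=4); scc=(scc[0]=1,scc[1]=0,scc[2]=?,scc[3]=1,scc[4]=2)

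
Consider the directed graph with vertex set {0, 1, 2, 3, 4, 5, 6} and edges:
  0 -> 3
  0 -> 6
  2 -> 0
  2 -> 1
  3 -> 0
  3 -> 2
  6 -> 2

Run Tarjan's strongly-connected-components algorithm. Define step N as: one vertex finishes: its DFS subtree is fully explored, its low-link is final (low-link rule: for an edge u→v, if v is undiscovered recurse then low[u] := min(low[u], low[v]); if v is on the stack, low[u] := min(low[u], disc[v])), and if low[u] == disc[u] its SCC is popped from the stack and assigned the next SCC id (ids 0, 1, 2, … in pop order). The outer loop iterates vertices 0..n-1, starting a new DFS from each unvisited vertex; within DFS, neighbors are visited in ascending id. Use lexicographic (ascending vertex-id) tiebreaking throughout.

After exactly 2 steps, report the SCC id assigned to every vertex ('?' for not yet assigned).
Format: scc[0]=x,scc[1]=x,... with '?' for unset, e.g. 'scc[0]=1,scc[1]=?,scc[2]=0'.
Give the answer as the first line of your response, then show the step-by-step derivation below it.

scc[0]=?,scc[1]=0,scc[2]=?,scc[3]=?,scc[4]=?,scc[5]=?,scc[6]=?

step 1: low=(low[0]=0,low[1]=3,low[2]=0,low[3]=0,low[4]=?,low[5]=?,low[6]=?); scc=(scc[0]=?,scc[1]=0,scc[2]=?,scc[3]=?,scc[4]=?,scc[5]=?,scc[6]=?)
step 2: low=(low[0]=0,low[1]=3,low[2]=0,low[3]=0,low[4]=?,low[5]=?,low[6]=?); scc=(scc[0]=?,scc[1]=0,scc[2]=?,scc[3]=?,scc[4]=?,scc[5]=?,scc[6]=?)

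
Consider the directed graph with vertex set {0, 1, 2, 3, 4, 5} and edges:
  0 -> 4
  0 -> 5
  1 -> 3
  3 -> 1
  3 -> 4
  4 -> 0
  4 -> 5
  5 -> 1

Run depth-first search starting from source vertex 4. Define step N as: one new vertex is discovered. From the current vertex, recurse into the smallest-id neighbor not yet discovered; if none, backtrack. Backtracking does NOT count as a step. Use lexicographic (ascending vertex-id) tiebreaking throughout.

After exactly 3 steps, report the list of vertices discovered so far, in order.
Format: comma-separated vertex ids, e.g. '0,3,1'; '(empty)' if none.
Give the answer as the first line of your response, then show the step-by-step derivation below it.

4,0,5

step 1: discover 4; path=4; order=4
step 2: discover 0; path=4>0; order=4,0
step 3: discover 5; path=4>0>5; order=4,0,5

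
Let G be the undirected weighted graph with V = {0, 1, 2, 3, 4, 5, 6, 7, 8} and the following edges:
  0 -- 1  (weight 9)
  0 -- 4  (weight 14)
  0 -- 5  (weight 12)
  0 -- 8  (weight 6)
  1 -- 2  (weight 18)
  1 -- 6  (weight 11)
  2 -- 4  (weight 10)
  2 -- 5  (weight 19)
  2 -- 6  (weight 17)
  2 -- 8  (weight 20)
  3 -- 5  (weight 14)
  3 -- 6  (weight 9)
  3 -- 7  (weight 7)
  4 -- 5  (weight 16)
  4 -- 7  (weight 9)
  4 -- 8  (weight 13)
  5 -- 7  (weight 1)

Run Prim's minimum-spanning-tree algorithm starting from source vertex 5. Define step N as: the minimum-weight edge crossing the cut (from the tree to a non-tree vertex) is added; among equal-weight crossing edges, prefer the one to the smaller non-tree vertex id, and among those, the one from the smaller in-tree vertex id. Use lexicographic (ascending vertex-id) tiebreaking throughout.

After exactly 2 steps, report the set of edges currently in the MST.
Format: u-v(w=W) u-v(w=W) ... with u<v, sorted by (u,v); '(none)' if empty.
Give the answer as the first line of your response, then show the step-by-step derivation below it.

3-7(w=7) 5-7(w=1)

step 1: add edge 5-7 (w=1); MST = {5-7(w=1)}
step 2: add edge 3-7 (w=7); MST = {3-7(w=7) 5-7(w=1)}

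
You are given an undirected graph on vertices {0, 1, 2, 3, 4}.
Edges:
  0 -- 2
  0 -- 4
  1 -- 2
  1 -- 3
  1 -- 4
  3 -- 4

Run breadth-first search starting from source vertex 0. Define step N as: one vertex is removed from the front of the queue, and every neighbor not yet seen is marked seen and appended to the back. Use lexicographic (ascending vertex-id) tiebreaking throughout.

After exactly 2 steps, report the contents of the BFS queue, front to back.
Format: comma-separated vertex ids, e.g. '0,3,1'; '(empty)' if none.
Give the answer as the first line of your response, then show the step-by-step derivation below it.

4,1

step 1: dequeue 0; queue=[2,4]; order=0
step 2: dequeue 2; queue=[4,1]; order=0,2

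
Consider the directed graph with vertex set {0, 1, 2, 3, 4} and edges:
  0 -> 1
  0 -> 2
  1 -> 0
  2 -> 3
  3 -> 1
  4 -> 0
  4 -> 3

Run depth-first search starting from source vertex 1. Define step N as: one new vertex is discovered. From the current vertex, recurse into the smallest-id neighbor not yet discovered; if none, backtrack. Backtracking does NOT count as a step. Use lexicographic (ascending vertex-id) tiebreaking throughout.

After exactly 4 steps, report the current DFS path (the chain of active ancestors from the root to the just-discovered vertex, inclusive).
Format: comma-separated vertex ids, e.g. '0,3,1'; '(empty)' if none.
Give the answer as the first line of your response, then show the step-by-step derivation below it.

1,0,2,3

step 1: discover 1; path=1; order=1
step 2: discover 0; path=1>0; order=1,0
step 3: discover 2; path=1>0>2; order=1,0,2
step 4: discover 3; path=1>0>2>3; order=1,0,2,3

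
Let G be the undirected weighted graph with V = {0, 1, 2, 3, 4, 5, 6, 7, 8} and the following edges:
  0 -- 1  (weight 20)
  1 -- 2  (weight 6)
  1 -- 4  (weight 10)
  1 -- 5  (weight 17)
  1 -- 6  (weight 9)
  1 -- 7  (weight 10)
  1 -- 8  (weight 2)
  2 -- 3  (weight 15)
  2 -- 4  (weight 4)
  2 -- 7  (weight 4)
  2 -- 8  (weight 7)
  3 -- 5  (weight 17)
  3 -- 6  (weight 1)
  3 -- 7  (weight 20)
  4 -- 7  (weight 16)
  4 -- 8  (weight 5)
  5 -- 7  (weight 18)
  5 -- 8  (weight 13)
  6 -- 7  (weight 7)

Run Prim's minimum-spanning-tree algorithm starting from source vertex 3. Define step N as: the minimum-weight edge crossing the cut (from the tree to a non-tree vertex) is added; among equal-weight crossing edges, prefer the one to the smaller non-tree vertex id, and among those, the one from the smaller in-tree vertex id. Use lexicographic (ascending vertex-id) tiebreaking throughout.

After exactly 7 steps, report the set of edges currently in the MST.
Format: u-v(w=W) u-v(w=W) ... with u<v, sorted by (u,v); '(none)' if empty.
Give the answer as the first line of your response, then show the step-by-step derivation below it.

1-8(w=2) 2-4(w=4) 2-7(w=4) 3-6(w=1) 4-8(w=5) 5-8(w=13) 6-7(w=7)

step 1: add edge 3-6 (w=1); MST = {3-6(w=1)}
step 2: add edge 6-7 (w=7); MST = {3-6(w=1) 6-7(w=7)}
step 3: add edge 2-7 (w=4); MST = {2-7(w=4) 3-6(w=1) 6-7(w=7)}
step 4: add edge 2-4 (w=4); MST = {2-4(w=4) 2-7(w=4) 3-6(w=1) 6-7(w=7)}
step 5: add edge 4-8 (w=5); MST = {2-4(w=4) 2-7(w=4) 3-6(w=1) 4-8(w=5) 6-7(w=7)}
step 6: add edge 1-8 (w=2); MST = {1-8(w=2) 2-4(w=4) 2-7(w=4) 3-6(w=1) 4-8(w=5) 6-7(w=7)}
step 7: add edge 5-8 (w=13); MST = {1-8(w=2) 2-4(w=4) 2-7(w=4) 3-6(w=1) 4-8(w=5) 5-8(w=13) 6-7(w=7)}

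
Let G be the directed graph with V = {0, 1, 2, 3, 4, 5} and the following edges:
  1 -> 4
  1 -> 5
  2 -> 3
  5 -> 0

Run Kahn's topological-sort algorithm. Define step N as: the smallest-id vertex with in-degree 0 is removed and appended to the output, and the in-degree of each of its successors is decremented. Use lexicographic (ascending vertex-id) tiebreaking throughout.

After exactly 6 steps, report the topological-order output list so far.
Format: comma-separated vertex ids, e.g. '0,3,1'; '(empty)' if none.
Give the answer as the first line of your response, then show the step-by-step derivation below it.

1,2,3,4,5,0

step 1: output 1; order=[1]; indeg=(1,0,0,1,0,0)
step 2: output 2; order=[1,2]; indeg=(1,0,0,0,0,0)
step 3: output 3; order=[1,2,3]; indeg=(1,0,0,0,0,0)
step 4: output 4; order=[1,2,3,4]; indeg=(1,0,0,0,0,0)
step 5: output 5; order=[1,2,3,4,5]; indeg=(0,0,0,0,0,0)
step 6: output 0; order=[1,2,3,4,5,0]; indeg=(0,0,0,0,0,0)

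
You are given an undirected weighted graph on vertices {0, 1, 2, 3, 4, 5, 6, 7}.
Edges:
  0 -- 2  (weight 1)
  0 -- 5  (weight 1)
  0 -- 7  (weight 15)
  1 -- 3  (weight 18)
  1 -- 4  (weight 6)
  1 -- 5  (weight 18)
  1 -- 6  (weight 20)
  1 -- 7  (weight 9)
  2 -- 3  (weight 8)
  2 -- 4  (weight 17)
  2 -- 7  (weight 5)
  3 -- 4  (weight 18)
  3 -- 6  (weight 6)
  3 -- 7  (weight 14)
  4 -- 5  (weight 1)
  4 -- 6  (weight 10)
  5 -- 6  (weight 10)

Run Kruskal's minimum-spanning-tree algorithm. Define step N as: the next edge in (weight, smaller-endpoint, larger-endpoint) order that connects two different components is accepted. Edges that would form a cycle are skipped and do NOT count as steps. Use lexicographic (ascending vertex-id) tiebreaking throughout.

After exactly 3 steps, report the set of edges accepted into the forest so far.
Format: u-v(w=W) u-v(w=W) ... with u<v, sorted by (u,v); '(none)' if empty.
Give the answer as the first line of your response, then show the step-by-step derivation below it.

0-2(w=1) 0-5(w=1) 4-5(w=1)

step 1: add edge 0-2 (w=1); MST = {0-2(w=1)}
step 2: add edge 0-5 (w=1); MST = {0-2(w=1) 0-5(w=1)}
step 3: add edge 4-5 (w=1); MST = {0-2(w=1) 0-5(w=1) 4-5(w=1)}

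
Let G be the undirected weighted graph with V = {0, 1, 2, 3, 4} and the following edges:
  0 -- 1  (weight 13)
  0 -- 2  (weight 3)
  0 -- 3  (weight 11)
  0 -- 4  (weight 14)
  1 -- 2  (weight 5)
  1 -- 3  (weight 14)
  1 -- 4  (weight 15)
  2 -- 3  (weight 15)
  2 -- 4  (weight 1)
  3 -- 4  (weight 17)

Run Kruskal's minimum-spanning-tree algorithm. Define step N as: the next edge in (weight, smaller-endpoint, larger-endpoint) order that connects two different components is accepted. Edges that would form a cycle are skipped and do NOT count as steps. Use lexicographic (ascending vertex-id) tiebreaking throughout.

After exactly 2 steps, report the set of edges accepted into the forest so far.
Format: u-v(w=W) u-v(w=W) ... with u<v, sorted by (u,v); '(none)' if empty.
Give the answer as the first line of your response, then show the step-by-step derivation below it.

0-2(w=3) 2-4(w=1)

step 1: add edge 2-4 (w=1); MST = {2-4(w=1)}
step 2: add edge 0-2 (w=3); MST = {0-2(w=3) 2-4(w=1)}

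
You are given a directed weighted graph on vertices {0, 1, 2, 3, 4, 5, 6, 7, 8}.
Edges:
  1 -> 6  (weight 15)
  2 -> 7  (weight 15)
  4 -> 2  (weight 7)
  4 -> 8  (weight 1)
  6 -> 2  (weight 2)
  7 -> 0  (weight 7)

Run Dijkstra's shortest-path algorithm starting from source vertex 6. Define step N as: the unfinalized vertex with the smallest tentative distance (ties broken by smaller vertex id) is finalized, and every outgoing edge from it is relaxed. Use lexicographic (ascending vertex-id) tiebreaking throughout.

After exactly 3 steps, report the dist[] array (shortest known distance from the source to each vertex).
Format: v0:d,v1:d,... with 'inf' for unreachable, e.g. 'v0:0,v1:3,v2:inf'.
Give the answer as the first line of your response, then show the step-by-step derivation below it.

v0:24,v1:inf,v2:2,v3:inf,v4:inf,v5:inf,v6:0,v7:17,v8:inf

step 1: dist = v0:inf,v1:inf,v2:2,v3:inf,v4:inf,v5:inf,v6:0,v7:inf,v8:inf
step 2: dist = v0:inf,v1:inf,v2:2,v3:inf,v4:inf,v5:inf,v6:0,v7:17,v8:inf
step 3: dist = v0:24,v1:inf,v2:2,v3:inf,v4:inf,v5:inf,v6:0,v7:17,v8:inf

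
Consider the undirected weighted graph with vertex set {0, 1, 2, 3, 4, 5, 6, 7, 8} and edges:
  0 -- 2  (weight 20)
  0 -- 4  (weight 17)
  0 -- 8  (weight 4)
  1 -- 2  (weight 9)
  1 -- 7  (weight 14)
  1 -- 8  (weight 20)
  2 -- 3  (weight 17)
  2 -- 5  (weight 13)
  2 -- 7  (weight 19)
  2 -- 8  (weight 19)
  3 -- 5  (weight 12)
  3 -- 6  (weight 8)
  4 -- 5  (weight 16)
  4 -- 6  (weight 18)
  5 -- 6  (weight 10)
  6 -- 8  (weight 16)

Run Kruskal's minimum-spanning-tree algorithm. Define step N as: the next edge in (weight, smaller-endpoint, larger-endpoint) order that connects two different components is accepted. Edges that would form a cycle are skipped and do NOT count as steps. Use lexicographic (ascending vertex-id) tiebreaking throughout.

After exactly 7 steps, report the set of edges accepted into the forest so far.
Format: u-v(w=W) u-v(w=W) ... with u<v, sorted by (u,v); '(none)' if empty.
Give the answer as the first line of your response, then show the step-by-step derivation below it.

0-8(w=4) 1-2(w=9) 1-7(w=14) 2-5(w=13) 3-6(w=8) 4-5(w=16) 5-6(w=10)

step 1: add edge 0-8 (w=4); MST = {0-8(w=4)}
step 2: add edge 3-6 (w=8); MST = {0-8(w=4) 3-6(w=8)}
step 3: add edge 1-2 (w=9); MST = {0-8(w=4) 1-2(w=9) 3-6(w=8)}
step 4: add edge 5-6 (w=10); MST = {0-8(w=4) 1-2(w=9) 3-6(w=8) 5-6(w=10)}
step 5: add edge 2-5 (w=13); MST = {0-8(w=4) 1-2(w=9) 2-5(w=13) 3-6(w=8) 5-6(w=10)}
step 6: add edge 1-7 (w=14); MST = {0-8(w=4) 1-2(w=9) 1-7(w=14) 2-5(w=13) 3-6(w=8) 5-6(w=10)}
step 7: add edge 4-5 (w=16); MST = {0-8(w=4) 1-2(w=9) 1-7(w=14) 2-5(w=13) 3-6(w=8) 4-5(w=16) 5-6(w=10)}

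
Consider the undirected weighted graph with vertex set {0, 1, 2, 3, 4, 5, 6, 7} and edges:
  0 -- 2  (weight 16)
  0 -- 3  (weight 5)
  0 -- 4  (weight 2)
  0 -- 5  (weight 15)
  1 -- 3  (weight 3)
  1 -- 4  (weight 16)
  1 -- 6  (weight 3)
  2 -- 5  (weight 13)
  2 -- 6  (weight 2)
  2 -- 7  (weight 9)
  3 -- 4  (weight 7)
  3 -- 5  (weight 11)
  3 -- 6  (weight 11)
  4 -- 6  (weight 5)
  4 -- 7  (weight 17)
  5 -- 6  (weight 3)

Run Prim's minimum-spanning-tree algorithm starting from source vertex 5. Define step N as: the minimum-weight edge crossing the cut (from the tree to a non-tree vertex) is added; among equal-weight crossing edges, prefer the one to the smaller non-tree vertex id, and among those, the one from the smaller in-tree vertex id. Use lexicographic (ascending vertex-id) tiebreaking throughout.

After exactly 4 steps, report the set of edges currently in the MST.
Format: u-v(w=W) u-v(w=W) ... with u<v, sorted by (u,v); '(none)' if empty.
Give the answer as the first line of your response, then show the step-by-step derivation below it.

1-3(w=3) 1-6(w=3) 2-6(w=2) 5-6(w=3)

step 1: add edge 5-6 (w=3); MST = {5-6(w=3)}
step 2: add edge 2-6 (w=2); MST = {2-6(w=2) 5-6(w=3)}
step 3: add edge 1-6 (w=3); MST = {1-6(w=3) 2-6(w=2) 5-6(w=3)}
step 4: add edge 1-3 (w=3); MST = {1-3(w=3) 1-6(w=3) 2-6(w=2) 5-6(w=3)}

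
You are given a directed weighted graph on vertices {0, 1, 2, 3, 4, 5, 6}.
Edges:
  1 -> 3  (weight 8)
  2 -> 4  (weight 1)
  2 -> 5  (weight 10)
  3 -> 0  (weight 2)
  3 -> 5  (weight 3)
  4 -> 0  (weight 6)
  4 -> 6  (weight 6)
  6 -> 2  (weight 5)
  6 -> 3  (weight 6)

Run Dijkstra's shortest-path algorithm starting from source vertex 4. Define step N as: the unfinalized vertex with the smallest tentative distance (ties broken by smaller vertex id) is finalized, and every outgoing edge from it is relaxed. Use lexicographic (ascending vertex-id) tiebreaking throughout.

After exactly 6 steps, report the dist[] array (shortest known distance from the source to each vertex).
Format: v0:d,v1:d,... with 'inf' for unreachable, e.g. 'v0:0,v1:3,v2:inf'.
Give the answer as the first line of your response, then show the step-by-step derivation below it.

v0:6,v1:inf,v2:11,v3:12,v4:0,v5:15,v6:6

step 1: dist = v0:6,v1:inf,v2:inf,v3:inf,v4:0,v5:inf,v6:6
step 2: dist = v0:6,v1:inf,v2:inf,v3:inf,v4:0,v5:inf,v6:6
step 3: dist = v0:6,v1:inf,v2:11,v3:12,v4:0,v5:inf,v6:6
step 4: dist = v0:6,v1:inf,v2:11,v3:12,v4:0,v5:21,v6:6
step 5: dist = v0:6,v1:inf,v2:11,v3:12,v4:0,v5:15,v6:6
step 6: dist = v0:6,v1:inf,v2:11,v3:12,v4:0,v5:15,v6:6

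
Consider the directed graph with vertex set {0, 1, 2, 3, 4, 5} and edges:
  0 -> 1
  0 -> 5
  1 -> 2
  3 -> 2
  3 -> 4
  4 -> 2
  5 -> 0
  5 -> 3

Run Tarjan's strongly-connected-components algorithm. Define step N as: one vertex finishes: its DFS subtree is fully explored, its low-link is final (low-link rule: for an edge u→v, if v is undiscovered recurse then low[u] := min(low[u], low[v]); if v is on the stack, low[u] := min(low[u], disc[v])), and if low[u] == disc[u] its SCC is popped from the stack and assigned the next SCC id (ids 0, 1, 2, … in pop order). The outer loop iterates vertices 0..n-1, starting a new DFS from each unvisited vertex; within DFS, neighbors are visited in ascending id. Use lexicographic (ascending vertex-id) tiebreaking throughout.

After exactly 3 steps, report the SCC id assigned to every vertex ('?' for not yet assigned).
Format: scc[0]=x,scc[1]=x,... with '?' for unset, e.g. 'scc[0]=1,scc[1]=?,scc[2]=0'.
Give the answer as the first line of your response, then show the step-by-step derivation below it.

scc[0]=?,scc[1]=1,scc[2]=0,scc[3]=?,scc[4]=2,scc[5]=?

step 1: low=(low[0]=0,low[1]=1,low[2]=2,low[3]=?,low[4]=?,low[5]=?); scc=(scc[0]=?,scc[1]=?,scc[2]=0,scc[3]=?,scc[4]=?,scc[5]=?)
step 2: low=(low[0]=0,low[1]=1,low[2]=2,low[3]=?,low[4]=?,low[5]=?); scc=(scc[0]=?,scc[1]=1,scc[2]=0,scc[3]=?,scc[4]=?,scc[5]=?)
step 3: low=(low[0]=0,low[1]=1,low[2]=2,low[3]=4,low[4]=5,low[5]=0); scc=(scc[0]=?,scc[1]=1,scc[2]=0,scc[3]=?,scc[4]=2,scc[5]=?)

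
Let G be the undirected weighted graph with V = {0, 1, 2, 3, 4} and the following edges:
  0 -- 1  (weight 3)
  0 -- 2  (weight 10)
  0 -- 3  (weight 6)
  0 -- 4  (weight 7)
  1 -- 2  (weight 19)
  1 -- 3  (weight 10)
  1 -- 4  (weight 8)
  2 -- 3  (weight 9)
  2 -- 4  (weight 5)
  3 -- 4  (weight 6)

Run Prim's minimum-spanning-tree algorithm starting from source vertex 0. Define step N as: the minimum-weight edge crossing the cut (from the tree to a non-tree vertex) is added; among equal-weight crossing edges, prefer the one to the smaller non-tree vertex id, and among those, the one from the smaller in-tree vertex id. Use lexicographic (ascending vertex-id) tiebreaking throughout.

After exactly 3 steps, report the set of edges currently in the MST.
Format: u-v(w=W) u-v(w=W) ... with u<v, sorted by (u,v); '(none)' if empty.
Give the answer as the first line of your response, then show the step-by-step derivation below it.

0-1(w=3) 0-3(w=6) 3-4(w=6)

step 1: add edge 0-1 (w=3); MST = {0-1(w=3)}
step 2: add edge 0-3 (w=6); MST = {0-1(w=3) 0-3(w=6)}
step 3: add edge 3-4 (w=6); MST = {0-1(w=3) 0-3(w=6) 3-4(w=6)}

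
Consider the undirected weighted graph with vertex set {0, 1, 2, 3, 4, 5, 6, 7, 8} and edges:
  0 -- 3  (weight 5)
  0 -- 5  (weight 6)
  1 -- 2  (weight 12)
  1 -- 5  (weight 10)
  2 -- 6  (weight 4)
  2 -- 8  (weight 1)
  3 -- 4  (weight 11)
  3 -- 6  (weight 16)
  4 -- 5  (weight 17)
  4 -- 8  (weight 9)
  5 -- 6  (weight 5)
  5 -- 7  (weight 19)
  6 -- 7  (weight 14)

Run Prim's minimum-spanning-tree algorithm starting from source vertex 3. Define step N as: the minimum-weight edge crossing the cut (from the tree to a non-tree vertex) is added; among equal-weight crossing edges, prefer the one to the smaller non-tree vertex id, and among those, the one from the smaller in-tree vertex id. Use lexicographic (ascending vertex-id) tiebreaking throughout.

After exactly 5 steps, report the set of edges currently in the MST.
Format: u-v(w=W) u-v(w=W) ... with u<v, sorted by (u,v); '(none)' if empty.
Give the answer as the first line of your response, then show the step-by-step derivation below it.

0-3(w=5) 0-5(w=6) 2-6(w=4) 2-8(w=1) 5-6(w=5)

step 1: add edge 0-3 (w=5); MST = {0-3(w=5)}
step 2: add edge 0-5 (w=6); MST = {0-3(w=5) 0-5(w=6)}
step 3: add edge 5-6 (w=5); MST = {0-3(w=5) 0-5(w=6) 5-6(w=5)}
step 4: add edge 2-6 (w=4); MST = {0-3(w=5) 0-5(w=6) 2-6(w=4) 5-6(w=5)}
step 5: add edge 2-8 (w=1); MST = {0-3(w=5) 0-5(w=6) 2-6(w=4) 2-8(w=1) 5-6(w=5)}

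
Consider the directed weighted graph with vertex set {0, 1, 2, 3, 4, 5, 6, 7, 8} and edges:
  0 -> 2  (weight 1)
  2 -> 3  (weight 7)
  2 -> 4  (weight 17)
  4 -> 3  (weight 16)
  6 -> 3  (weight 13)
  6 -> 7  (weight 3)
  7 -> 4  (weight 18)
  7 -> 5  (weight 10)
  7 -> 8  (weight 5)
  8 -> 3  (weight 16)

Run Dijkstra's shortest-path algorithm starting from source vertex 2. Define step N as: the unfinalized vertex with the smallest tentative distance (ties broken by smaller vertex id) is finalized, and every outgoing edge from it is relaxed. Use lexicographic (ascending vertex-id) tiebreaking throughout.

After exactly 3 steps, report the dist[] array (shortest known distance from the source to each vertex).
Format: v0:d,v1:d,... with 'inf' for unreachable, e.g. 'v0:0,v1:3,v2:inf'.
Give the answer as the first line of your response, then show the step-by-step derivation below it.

v0:inf,v1:inf,v2:0,v3:7,v4:17,v5:inf,v6:inf,v7:inf,v8:inf

step 1: dist = v0:inf,v1:inf,v2:0,v3:7,v4:17,v5:inf,v6:inf,v7:inf,v8:inf
step 2: dist = v0:inf,v1:inf,v2:0,v3:7,v4:17,v5:inf,v6:inf,v7:inf,v8:inf
step 3: dist = v0:inf,v1:inf,v2:0,v3:7,v4:17,v5:inf,v6:inf,v7:inf,v8:inf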